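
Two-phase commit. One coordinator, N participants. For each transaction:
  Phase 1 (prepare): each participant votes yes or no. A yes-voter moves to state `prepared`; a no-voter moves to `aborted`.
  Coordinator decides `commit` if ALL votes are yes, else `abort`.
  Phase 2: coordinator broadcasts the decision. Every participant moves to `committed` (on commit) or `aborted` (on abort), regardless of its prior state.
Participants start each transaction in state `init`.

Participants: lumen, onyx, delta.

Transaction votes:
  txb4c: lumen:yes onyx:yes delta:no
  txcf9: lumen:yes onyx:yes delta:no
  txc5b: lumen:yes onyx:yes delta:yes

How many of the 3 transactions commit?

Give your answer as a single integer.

txb4c: no from delta -> abort (commits=0)
txcf9: no from delta -> abort (commits=0)
txc5b: all yes -> commit (commits=1)

Answer: 1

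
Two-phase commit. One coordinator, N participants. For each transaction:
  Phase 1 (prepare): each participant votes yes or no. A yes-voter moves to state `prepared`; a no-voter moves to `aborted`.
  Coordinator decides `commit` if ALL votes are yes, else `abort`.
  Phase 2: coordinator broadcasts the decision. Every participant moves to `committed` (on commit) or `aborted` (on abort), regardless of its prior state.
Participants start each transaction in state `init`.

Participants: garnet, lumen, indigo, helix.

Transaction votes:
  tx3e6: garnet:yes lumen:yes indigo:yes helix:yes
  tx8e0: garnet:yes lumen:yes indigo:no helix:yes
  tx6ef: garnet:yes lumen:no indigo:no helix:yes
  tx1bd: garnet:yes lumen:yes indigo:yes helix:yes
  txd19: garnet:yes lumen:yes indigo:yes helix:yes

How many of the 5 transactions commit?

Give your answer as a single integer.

tx3e6: all yes -> commit (commits=1)
tx8e0: no from indigo -> abort (commits=1)
tx6ef: no from lumen, indigo -> abort (commits=1)
tx1bd: all yes -> commit (commits=2)
txd19: all yes -> commit (commits=3)

Answer: 3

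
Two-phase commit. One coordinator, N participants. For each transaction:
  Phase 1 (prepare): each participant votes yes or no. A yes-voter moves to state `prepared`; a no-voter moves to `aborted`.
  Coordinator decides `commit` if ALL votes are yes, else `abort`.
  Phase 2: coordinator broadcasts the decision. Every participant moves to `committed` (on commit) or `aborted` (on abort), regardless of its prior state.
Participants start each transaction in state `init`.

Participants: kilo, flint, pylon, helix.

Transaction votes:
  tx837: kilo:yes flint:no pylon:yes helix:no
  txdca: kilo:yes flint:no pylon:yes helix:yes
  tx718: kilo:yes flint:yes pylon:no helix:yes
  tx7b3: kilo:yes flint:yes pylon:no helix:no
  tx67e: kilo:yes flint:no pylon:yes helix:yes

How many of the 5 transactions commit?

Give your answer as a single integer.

Answer: 0

Derivation:
tx837: no from flint, helix -> abort (commits=0)
txdca: no from flint -> abort (commits=0)
tx718: no from pylon -> abort (commits=0)
tx7b3: no from pylon, helix -> abort (commits=0)
tx67e: no from flint -> abort (commits=0)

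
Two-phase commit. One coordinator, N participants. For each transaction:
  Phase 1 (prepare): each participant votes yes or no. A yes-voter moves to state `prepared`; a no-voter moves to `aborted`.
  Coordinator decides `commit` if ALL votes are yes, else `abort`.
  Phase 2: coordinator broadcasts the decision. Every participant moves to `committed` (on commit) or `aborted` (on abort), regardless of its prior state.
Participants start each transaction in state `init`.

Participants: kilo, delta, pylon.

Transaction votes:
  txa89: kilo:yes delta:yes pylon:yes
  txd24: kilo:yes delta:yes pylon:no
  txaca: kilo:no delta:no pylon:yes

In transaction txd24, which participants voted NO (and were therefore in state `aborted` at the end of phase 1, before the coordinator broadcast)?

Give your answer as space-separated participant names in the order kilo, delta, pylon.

Answer: pylon

Derivation:
Txn txd24 phase 1: kilo yes -> prepared; delta yes -> prepared; pylon no -> aborted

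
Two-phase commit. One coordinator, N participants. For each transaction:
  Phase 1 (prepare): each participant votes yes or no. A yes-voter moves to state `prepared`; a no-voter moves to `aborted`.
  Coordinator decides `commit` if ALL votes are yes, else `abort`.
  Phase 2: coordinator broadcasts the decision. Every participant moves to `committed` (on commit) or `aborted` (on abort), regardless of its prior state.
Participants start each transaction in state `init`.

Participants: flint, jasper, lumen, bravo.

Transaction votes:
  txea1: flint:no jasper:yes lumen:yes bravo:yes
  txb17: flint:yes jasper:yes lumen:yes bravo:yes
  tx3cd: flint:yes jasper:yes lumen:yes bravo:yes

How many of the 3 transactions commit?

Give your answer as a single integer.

txea1: no from flint -> abort (commits=0)
txb17: all yes -> commit (commits=1)
tx3cd: all yes -> commit (commits=2)

Answer: 2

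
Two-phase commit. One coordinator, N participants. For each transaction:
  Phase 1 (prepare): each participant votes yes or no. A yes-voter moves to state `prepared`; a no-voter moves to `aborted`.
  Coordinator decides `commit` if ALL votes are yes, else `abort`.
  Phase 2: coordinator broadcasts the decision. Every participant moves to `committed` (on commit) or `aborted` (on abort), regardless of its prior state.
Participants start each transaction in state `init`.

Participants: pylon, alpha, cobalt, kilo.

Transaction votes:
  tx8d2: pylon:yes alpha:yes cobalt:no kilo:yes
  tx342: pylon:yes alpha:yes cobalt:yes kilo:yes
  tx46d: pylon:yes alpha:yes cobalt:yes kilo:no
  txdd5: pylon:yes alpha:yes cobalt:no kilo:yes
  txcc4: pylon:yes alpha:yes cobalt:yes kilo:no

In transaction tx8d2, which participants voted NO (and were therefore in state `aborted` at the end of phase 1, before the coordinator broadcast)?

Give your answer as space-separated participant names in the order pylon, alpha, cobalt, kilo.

Txn tx8d2 phase 1: pylon yes -> prepared; alpha yes -> prepared; cobalt no -> aborted; kilo yes -> prepared

Answer: cobalt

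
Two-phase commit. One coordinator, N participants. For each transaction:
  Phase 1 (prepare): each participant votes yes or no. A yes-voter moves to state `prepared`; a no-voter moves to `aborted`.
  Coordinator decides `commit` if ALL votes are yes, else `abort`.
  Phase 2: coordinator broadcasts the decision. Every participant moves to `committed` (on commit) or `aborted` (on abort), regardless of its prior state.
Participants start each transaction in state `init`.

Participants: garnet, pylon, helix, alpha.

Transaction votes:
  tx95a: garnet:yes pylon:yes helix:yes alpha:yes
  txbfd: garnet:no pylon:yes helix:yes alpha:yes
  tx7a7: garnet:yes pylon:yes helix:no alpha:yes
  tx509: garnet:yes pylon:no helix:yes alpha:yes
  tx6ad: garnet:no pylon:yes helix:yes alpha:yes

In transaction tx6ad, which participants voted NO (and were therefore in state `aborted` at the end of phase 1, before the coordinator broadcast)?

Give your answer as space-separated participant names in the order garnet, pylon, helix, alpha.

Answer: garnet

Derivation:
Txn tx6ad phase 1: garnet no -> aborted; pylon yes -> prepared; helix yes -> prepared; alpha yes -> prepared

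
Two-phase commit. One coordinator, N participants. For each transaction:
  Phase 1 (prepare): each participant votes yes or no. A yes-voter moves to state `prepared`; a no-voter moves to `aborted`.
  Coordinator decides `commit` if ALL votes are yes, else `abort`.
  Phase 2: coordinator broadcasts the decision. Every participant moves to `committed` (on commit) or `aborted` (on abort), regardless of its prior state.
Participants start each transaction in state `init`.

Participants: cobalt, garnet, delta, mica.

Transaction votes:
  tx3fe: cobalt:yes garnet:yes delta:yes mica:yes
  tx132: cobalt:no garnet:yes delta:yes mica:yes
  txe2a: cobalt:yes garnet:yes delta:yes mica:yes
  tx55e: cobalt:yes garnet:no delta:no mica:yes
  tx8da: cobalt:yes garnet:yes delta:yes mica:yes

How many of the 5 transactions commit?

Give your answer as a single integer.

tx3fe: all yes -> commit (commits=1)
tx132: no from cobalt -> abort (commits=1)
txe2a: all yes -> commit (commits=2)
tx55e: no from garnet, delta -> abort (commits=2)
tx8da: all yes -> commit (commits=3)

Answer: 3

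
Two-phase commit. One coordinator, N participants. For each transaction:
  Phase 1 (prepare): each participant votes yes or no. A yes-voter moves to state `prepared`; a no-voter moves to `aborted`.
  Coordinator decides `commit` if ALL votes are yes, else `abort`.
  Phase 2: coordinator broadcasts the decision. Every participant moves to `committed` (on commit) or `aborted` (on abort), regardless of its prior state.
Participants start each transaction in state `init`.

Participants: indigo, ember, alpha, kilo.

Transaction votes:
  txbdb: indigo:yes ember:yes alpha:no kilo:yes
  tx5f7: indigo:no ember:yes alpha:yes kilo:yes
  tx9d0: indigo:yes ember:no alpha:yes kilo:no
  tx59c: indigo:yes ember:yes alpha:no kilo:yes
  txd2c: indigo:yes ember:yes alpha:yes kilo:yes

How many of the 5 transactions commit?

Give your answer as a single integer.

Answer: 1

Derivation:
txbdb: no from alpha -> abort (commits=0)
tx5f7: no from indigo -> abort (commits=0)
tx9d0: no from ember, kilo -> abort (commits=0)
tx59c: no from alpha -> abort (commits=0)
txd2c: all yes -> commit (commits=1)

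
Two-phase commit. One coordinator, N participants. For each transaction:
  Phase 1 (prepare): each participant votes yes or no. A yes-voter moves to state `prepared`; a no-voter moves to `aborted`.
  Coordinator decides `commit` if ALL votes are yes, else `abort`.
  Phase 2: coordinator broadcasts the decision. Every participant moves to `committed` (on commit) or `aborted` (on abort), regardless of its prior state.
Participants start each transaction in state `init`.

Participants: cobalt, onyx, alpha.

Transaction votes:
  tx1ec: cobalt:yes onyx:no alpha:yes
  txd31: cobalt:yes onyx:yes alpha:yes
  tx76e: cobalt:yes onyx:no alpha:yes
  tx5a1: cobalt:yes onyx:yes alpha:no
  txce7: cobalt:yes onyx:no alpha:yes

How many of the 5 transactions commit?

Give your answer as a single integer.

tx1ec: no from onyx -> abort (commits=0)
txd31: all yes -> commit (commits=1)
tx76e: no from onyx -> abort (commits=1)
tx5a1: no from alpha -> abort (commits=1)
txce7: no from onyx -> abort (commits=1)

Answer: 1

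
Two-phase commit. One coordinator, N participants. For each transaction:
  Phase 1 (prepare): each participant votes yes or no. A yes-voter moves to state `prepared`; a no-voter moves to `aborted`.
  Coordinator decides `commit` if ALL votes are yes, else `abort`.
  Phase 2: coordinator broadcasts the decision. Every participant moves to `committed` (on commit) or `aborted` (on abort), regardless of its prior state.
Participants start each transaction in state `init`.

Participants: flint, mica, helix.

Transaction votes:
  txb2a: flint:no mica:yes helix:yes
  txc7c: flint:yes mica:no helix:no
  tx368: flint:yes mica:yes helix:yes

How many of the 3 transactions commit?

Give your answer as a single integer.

Answer: 1

Derivation:
txb2a: no from flint -> abort (commits=0)
txc7c: no from mica, helix -> abort (commits=0)
tx368: all yes -> commit (commits=1)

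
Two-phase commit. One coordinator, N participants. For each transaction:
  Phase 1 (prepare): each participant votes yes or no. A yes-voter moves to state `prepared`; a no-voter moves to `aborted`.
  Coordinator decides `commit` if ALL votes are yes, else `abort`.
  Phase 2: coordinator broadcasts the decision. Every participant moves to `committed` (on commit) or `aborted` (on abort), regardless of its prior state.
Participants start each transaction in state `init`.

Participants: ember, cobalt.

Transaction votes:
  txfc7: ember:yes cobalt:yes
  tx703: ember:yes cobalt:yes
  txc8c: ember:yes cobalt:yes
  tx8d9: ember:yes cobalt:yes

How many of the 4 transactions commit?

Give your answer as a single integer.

txfc7: all yes -> commit (commits=1)
tx703: all yes -> commit (commits=2)
txc8c: all yes -> commit (commits=3)
tx8d9: all yes -> commit (commits=4)

Answer: 4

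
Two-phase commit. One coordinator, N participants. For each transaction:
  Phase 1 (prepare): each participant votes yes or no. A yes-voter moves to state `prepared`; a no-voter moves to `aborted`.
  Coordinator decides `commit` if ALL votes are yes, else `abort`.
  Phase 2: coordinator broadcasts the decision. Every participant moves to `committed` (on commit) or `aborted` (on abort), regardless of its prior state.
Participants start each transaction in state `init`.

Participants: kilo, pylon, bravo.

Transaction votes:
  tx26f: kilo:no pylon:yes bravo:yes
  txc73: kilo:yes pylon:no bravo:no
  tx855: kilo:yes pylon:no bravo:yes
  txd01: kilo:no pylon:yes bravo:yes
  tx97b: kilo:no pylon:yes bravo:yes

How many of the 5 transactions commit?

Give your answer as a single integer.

tx26f: no from kilo -> abort (commits=0)
txc73: no from pylon, bravo -> abort (commits=0)
tx855: no from pylon -> abort (commits=0)
txd01: no from kilo -> abort (commits=0)
tx97b: no from kilo -> abort (commits=0)

Answer: 0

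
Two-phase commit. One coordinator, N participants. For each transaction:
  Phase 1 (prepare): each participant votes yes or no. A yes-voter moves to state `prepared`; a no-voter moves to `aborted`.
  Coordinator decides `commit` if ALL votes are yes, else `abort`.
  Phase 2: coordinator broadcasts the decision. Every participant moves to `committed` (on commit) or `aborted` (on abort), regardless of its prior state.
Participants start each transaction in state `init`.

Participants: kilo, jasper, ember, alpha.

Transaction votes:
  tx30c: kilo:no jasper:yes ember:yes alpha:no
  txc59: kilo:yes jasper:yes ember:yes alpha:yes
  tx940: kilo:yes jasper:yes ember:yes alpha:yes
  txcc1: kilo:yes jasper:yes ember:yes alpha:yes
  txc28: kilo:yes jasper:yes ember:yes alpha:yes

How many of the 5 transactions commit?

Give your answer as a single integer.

Answer: 4

Derivation:
tx30c: no from kilo, alpha -> abort (commits=0)
txc59: all yes -> commit (commits=1)
tx940: all yes -> commit (commits=2)
txcc1: all yes -> commit (commits=3)
txc28: all yes -> commit (commits=4)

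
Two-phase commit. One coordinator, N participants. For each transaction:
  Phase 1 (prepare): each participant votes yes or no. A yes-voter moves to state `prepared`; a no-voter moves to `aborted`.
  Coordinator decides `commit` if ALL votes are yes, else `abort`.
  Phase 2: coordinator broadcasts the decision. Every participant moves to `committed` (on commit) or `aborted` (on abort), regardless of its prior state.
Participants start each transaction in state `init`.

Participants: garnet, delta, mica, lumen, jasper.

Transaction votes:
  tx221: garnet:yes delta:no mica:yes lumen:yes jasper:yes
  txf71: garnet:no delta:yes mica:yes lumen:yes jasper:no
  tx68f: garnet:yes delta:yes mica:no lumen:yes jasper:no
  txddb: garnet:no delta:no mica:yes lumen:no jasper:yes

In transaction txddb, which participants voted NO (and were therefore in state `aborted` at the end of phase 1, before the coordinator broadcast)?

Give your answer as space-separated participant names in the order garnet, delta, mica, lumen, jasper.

Answer: garnet delta lumen

Derivation:
Txn txddb phase 1: garnet no -> aborted; delta no -> aborted; mica yes -> prepared; lumen no -> aborted; jasper yes -> prepared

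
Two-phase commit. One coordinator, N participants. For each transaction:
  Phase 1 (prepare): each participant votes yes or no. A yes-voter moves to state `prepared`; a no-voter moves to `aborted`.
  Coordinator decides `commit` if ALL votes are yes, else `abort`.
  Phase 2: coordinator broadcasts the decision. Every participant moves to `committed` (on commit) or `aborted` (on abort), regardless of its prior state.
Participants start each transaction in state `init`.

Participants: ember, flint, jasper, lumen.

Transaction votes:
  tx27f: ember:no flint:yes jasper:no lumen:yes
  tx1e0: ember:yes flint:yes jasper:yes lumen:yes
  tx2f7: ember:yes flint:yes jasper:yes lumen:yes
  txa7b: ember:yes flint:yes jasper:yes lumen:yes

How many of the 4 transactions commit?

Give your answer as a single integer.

Answer: 3

Derivation:
tx27f: no from ember, jasper -> abort (commits=0)
tx1e0: all yes -> commit (commits=1)
tx2f7: all yes -> commit (commits=2)
txa7b: all yes -> commit (commits=3)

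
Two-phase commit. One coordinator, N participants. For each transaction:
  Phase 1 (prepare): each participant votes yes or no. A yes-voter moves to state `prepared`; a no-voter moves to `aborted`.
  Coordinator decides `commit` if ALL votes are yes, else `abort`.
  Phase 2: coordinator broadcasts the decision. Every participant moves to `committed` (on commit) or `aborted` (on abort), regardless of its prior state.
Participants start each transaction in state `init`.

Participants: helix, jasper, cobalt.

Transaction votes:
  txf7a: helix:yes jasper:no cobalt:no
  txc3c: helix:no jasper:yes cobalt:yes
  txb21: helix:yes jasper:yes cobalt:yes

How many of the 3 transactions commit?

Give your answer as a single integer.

Answer: 1

Derivation:
txf7a: no from jasper, cobalt -> abort (commits=0)
txc3c: no from helix -> abort (commits=0)
txb21: all yes -> commit (commits=1)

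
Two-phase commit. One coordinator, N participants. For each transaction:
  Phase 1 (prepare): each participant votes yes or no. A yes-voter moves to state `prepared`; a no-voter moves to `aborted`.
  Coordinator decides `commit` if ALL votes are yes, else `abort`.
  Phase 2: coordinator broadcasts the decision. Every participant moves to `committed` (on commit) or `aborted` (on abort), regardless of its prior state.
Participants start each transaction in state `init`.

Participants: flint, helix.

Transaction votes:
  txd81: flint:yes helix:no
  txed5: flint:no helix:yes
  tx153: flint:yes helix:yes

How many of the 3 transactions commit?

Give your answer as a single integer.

Answer: 1

Derivation:
txd81: no from helix -> abort (commits=0)
txed5: no from flint -> abort (commits=0)
tx153: all yes -> commit (commits=1)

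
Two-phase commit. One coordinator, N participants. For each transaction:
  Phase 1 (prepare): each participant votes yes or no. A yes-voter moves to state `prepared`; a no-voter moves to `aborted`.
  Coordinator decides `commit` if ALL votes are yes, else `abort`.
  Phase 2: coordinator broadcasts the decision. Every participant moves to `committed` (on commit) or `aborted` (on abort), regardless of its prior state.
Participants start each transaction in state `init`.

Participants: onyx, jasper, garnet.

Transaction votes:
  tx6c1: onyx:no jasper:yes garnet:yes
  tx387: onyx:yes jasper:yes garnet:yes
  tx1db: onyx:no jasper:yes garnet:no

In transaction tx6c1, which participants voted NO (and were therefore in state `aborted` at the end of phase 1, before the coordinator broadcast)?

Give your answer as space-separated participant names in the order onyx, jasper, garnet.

Txn tx6c1 phase 1: onyx no -> aborted; jasper yes -> prepared; garnet yes -> prepared

Answer: onyx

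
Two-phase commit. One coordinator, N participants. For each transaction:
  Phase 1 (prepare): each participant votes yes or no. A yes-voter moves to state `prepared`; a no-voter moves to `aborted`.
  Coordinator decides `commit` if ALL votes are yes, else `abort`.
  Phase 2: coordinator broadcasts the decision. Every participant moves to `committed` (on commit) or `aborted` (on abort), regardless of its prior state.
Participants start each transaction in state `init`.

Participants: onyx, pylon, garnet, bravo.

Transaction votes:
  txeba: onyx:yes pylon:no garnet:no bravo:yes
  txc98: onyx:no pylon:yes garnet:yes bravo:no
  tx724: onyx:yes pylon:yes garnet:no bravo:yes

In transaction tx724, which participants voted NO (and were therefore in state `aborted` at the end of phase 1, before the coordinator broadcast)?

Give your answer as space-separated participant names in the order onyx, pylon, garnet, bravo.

Answer: garnet

Derivation:
Txn tx724 phase 1: onyx yes -> prepared; pylon yes -> prepared; garnet no -> aborted; bravo yes -> prepared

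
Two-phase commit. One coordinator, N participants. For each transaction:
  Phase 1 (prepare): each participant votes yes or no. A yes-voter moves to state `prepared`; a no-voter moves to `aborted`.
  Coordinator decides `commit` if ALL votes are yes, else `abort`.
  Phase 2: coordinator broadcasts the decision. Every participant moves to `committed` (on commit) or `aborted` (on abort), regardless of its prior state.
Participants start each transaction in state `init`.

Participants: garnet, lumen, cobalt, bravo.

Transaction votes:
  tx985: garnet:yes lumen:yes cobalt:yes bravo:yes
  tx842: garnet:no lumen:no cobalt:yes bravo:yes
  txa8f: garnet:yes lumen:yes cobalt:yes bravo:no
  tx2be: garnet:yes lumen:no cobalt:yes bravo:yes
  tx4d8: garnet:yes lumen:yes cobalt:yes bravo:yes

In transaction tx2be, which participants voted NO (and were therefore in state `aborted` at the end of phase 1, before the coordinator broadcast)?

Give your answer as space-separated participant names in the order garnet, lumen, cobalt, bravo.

Answer: lumen

Derivation:
Txn tx2be phase 1: garnet yes -> prepared; lumen no -> aborted; cobalt yes -> prepared; bravo yes -> prepared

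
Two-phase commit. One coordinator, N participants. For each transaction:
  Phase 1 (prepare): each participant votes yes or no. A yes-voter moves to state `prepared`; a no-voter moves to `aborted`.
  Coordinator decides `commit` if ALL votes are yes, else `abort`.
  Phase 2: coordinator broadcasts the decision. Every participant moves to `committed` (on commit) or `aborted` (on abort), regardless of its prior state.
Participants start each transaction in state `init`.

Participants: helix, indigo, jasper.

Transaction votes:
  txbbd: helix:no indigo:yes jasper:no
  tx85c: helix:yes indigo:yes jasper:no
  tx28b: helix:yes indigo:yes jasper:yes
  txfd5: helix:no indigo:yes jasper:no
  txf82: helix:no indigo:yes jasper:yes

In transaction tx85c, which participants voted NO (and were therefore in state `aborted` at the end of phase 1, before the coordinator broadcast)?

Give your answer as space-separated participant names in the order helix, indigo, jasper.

Txn tx85c phase 1: helix yes -> prepared; indigo yes -> prepared; jasper no -> aborted

Answer: jasper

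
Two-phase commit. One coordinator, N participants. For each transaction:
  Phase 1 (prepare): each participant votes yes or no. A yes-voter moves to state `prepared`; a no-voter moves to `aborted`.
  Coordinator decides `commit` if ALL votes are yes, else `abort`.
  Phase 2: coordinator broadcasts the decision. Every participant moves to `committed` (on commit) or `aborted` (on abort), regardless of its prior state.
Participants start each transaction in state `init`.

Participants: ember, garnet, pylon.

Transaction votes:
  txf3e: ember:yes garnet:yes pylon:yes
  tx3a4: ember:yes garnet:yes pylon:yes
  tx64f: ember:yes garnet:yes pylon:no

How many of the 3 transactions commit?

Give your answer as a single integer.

Answer: 2

Derivation:
txf3e: all yes -> commit (commits=1)
tx3a4: all yes -> commit (commits=2)
tx64f: no from pylon -> abort (commits=2)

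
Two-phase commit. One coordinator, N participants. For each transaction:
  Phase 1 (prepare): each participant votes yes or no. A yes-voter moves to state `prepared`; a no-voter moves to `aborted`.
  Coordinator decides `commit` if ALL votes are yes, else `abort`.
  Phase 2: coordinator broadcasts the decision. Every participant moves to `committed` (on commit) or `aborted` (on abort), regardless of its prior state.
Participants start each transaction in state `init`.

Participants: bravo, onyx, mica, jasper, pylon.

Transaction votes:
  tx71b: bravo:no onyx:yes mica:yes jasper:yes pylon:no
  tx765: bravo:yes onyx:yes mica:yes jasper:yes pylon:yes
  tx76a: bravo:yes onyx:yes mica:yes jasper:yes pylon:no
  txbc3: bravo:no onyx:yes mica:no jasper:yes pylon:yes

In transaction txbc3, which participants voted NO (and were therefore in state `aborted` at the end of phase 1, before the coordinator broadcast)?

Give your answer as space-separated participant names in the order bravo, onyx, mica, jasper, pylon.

Txn txbc3 phase 1: bravo no -> aborted; onyx yes -> prepared; mica no -> aborted; jasper yes -> prepared; pylon yes -> prepared

Answer: bravo mica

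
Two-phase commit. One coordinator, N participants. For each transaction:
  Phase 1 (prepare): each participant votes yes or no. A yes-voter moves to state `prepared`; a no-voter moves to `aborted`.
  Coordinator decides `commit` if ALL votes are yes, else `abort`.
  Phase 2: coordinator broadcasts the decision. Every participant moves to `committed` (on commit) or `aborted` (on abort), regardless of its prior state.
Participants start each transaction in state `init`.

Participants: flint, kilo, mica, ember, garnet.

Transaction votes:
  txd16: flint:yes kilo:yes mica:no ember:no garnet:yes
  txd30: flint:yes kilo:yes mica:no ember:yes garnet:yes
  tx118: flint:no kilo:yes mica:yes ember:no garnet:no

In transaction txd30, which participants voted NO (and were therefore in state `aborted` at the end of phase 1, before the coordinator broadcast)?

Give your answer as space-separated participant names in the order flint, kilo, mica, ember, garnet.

Answer: mica

Derivation:
Txn txd30 phase 1: flint yes -> prepared; kilo yes -> prepared; mica no -> aborted; ember yes -> prepared; garnet yes -> prepared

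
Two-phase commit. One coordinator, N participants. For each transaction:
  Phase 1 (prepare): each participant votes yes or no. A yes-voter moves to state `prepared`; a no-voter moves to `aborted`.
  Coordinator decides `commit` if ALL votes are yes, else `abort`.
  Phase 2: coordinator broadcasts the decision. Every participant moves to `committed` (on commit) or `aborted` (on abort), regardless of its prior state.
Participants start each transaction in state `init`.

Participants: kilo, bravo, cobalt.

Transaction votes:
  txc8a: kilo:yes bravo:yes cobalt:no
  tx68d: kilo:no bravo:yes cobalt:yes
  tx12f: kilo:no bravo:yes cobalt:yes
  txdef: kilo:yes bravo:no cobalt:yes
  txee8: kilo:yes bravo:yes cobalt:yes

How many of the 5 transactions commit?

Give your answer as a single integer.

Answer: 1

Derivation:
txc8a: no from cobalt -> abort (commits=0)
tx68d: no from kilo -> abort (commits=0)
tx12f: no from kilo -> abort (commits=0)
txdef: no from bravo -> abort (commits=0)
txee8: all yes -> commit (commits=1)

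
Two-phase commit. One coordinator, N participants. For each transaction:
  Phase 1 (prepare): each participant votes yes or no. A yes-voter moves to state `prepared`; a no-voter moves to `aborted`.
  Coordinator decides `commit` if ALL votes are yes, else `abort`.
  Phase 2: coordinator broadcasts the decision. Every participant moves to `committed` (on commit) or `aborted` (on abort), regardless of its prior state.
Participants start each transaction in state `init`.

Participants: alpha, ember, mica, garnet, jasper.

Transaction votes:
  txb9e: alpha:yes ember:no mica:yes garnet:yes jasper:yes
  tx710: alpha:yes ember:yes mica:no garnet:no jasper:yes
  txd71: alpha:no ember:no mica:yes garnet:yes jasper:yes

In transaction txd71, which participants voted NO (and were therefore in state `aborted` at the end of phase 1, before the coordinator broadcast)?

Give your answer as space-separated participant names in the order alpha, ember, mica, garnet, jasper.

Answer: alpha ember

Derivation:
Txn txd71 phase 1: alpha no -> aborted; ember no -> aborted; mica yes -> prepared; garnet yes -> prepared; jasper yes -> prepared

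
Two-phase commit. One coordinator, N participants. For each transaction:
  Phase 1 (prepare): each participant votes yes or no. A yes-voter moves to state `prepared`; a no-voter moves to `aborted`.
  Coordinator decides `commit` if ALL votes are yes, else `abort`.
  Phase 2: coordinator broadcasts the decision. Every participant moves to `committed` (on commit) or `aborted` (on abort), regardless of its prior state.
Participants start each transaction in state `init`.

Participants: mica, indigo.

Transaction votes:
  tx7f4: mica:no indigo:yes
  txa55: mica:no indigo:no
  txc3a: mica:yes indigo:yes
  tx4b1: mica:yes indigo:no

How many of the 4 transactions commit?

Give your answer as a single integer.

Answer: 1

Derivation:
tx7f4: no from mica -> abort (commits=0)
txa55: no from mica, indigo -> abort (commits=0)
txc3a: all yes -> commit (commits=1)
tx4b1: no from indigo -> abort (commits=1)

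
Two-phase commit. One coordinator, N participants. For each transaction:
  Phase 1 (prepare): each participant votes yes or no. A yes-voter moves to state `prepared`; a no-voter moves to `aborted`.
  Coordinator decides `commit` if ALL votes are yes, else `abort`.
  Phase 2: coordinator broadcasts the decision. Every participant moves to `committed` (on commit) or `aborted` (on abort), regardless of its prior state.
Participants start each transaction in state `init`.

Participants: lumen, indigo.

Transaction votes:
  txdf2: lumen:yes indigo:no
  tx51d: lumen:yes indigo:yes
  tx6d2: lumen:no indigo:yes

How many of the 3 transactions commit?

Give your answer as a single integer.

Answer: 1

Derivation:
txdf2: no from indigo -> abort (commits=0)
tx51d: all yes -> commit (commits=1)
tx6d2: no from lumen -> abort (commits=1)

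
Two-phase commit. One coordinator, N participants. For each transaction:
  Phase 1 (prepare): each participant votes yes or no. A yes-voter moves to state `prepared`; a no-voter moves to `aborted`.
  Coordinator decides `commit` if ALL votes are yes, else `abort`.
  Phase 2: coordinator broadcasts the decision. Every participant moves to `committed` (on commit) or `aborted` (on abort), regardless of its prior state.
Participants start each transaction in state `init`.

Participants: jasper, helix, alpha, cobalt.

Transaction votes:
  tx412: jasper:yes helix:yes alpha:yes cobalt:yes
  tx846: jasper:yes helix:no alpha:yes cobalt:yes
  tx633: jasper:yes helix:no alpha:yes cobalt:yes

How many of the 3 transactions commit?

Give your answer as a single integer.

tx412: all yes -> commit (commits=1)
tx846: no from helix -> abort (commits=1)
tx633: no from helix -> abort (commits=1)

Answer: 1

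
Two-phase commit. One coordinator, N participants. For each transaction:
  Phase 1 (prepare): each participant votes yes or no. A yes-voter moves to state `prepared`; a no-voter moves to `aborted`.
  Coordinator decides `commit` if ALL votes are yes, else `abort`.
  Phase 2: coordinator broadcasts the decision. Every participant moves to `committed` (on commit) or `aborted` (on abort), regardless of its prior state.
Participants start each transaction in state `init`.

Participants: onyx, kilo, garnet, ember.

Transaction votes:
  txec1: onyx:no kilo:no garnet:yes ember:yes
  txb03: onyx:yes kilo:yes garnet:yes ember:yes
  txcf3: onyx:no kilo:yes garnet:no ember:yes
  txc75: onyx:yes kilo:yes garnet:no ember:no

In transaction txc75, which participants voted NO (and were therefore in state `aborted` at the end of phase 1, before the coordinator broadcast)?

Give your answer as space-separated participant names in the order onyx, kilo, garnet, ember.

Answer: garnet ember

Derivation:
Txn txc75 phase 1: onyx yes -> prepared; kilo yes -> prepared; garnet no -> aborted; ember no -> aborted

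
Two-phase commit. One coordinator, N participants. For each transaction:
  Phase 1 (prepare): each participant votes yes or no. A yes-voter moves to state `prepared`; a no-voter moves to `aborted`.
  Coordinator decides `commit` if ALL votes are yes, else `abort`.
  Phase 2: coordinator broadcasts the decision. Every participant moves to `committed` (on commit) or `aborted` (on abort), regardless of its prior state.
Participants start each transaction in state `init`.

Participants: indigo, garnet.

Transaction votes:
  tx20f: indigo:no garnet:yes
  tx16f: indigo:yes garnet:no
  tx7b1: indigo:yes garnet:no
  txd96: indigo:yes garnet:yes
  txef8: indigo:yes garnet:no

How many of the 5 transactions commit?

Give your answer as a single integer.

Answer: 1

Derivation:
tx20f: no from indigo -> abort (commits=0)
tx16f: no from garnet -> abort (commits=0)
tx7b1: no from garnet -> abort (commits=0)
txd96: all yes -> commit (commits=1)
txef8: no from garnet -> abort (commits=1)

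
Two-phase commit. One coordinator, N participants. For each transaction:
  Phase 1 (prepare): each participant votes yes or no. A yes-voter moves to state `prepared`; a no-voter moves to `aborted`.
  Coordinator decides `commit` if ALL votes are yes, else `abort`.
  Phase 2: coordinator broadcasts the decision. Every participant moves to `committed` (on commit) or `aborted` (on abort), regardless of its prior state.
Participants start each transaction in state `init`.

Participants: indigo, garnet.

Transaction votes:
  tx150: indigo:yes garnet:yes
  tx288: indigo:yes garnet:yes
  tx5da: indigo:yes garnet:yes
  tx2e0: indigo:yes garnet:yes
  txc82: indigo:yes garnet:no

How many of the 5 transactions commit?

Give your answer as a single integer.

tx150: all yes -> commit (commits=1)
tx288: all yes -> commit (commits=2)
tx5da: all yes -> commit (commits=3)
tx2e0: all yes -> commit (commits=4)
txc82: no from garnet -> abort (commits=4)

Answer: 4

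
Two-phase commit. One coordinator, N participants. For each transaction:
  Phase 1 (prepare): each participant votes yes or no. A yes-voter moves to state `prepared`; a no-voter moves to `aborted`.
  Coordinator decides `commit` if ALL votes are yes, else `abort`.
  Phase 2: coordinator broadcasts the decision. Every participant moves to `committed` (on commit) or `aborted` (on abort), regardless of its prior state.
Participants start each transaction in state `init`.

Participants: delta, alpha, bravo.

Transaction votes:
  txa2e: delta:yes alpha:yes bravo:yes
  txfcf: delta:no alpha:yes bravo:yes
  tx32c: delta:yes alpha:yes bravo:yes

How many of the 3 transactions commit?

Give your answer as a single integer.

Answer: 2

Derivation:
txa2e: all yes -> commit (commits=1)
txfcf: no from delta -> abort (commits=1)
tx32c: all yes -> commit (commits=2)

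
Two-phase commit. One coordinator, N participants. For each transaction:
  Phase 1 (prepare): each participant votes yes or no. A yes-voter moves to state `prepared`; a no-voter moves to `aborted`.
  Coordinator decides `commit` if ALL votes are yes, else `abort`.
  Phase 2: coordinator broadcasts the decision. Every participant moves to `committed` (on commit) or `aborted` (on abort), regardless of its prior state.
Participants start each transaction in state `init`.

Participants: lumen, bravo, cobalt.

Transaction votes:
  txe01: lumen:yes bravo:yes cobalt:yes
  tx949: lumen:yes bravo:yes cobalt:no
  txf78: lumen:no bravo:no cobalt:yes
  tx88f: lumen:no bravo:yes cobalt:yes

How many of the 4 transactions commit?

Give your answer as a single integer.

txe01: all yes -> commit (commits=1)
tx949: no from cobalt -> abort (commits=1)
txf78: no from lumen, bravo -> abort (commits=1)
tx88f: no from lumen -> abort (commits=1)

Answer: 1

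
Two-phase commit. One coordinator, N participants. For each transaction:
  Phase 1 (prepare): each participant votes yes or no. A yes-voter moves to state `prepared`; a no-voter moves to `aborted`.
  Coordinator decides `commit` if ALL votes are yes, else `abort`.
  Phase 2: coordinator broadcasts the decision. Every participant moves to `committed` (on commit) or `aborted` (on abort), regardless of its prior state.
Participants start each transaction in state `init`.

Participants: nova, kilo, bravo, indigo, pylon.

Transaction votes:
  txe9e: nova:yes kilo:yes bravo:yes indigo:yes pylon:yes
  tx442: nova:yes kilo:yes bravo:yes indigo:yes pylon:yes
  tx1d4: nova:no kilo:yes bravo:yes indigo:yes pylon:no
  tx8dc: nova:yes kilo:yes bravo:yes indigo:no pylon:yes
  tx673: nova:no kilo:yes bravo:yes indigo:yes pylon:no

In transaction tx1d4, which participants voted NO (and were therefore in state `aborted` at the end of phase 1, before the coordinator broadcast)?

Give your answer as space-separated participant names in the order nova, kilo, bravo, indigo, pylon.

Answer: nova pylon

Derivation:
Txn tx1d4 phase 1: nova no -> aborted; kilo yes -> prepared; bravo yes -> prepared; indigo yes -> prepared; pylon no -> aborted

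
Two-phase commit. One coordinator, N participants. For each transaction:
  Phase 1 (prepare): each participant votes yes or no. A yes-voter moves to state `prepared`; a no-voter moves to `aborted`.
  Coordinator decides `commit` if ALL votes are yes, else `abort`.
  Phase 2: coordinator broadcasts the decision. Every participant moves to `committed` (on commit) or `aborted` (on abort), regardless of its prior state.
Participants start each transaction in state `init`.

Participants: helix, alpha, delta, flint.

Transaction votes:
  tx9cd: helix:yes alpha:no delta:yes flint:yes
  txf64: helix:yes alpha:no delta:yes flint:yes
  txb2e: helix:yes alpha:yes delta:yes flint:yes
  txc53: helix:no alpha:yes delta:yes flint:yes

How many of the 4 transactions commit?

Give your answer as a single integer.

tx9cd: no from alpha -> abort (commits=0)
txf64: no from alpha -> abort (commits=0)
txb2e: all yes -> commit (commits=1)
txc53: no from helix -> abort (commits=1)

Answer: 1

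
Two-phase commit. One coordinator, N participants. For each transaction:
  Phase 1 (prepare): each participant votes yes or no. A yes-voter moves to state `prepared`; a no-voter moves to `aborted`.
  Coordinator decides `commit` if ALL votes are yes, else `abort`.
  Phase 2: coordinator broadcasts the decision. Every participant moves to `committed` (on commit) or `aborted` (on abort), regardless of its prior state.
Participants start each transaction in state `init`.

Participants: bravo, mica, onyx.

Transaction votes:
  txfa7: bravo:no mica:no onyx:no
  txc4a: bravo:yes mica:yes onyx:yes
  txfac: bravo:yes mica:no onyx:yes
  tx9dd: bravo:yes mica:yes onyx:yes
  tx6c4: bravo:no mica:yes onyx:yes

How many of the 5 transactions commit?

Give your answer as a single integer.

txfa7: no from bravo, mica, onyx -> abort (commits=0)
txc4a: all yes -> commit (commits=1)
txfac: no from mica -> abort (commits=1)
tx9dd: all yes -> commit (commits=2)
tx6c4: no from bravo -> abort (commits=2)

Answer: 2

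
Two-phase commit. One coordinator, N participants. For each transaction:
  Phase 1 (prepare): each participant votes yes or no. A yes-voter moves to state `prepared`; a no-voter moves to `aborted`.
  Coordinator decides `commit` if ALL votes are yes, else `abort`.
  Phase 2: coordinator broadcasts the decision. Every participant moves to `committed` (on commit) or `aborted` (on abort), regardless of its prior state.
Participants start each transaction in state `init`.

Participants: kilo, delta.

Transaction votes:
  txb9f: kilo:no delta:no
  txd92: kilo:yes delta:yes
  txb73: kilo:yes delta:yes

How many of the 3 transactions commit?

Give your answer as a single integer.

txb9f: no from kilo, delta -> abort (commits=0)
txd92: all yes -> commit (commits=1)
txb73: all yes -> commit (commits=2)

Answer: 2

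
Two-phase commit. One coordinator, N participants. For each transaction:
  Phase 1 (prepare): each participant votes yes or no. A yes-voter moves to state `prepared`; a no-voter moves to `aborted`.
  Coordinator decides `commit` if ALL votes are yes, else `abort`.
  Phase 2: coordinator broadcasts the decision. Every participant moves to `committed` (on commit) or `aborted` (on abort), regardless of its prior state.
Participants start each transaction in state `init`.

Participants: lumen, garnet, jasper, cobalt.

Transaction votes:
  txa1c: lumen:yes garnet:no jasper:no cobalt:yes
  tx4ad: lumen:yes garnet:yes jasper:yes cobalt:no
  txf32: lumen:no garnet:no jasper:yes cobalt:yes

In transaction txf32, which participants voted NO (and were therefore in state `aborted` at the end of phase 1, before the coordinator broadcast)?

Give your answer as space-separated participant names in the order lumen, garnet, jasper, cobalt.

Txn txf32 phase 1: lumen no -> aborted; garnet no -> aborted; jasper yes -> prepared; cobalt yes -> prepared

Answer: lumen garnet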